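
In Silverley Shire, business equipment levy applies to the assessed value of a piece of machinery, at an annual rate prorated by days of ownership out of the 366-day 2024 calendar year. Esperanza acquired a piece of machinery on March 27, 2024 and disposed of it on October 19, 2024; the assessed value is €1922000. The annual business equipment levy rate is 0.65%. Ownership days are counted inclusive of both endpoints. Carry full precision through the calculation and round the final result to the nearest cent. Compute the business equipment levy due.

Days held (March 27 – October 19, 2024): 207 out of 366
Tax = €1922000 × 0.65% × 207/366 = €7065.7131

€7065.71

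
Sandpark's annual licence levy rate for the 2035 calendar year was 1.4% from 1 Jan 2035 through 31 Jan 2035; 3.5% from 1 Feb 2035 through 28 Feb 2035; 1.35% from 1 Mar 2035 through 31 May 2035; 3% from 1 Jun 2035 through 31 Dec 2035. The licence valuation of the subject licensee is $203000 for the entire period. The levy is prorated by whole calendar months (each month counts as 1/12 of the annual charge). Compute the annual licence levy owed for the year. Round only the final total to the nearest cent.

$5066.54

1 Jan – 31 Jan 2035: 1 month at 1.4% → $203000 × 1.4% × 1/12 = $236.8333
1 Feb – 28 Feb 2035: 1 month at 3.5% → $203000 × 3.5% × 1/12 = $592.0833
1 Mar – 31 May 2035: 3 months at 1.35% → $203000 × 1.35% × 3/12 = $685.1250
1 Jun – 31 Dec 2035: 7 months at 3% → $203000 × 3% × 7/12 = $3552.5000
Total = $5066.5417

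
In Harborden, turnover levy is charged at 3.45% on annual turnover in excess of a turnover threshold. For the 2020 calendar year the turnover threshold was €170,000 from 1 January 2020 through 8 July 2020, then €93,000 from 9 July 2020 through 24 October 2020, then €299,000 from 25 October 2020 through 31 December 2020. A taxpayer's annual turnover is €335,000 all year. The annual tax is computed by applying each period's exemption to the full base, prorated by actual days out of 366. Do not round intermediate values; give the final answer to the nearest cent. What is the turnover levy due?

€5,649.52

1 January – 8 July 2020: 190 days, exemption €170,000 → (€335,000 − €170,000) × 3.45% × 190/366 = €2,955.1230
9 July – 24 October 2020: 108 days, exemption €93,000 → (€335,000 − €93,000) × 3.45% × 108/366 = €2,463.6393
25 October – 31 December 2020: 68 days, exemption €299,000 → (€335,000 − €299,000) × 3.45% × 68/366 = €230.7541
Total = €5,649.5164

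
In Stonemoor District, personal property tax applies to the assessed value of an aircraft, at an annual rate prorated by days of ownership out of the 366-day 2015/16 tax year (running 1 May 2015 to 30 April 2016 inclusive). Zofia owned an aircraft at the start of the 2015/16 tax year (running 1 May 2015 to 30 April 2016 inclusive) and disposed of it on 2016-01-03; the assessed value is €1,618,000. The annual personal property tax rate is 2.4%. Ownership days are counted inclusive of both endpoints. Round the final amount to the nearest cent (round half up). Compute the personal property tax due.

€26,312.39

Days held (2015-05-01 to 2016-01-03): 248 out of 366
Tax = €1,618,000 × 2.4% × 248/366 = €26,312.3934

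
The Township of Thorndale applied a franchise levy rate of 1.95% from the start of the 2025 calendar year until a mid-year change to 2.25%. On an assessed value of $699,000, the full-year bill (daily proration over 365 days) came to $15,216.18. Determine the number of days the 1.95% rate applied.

89 days

Let d = days at the first rate; then 365 − d days at the second rate.
$699,000 × [1.95%·d + 2.25%·(365−d)] / 365 = $15,216.18
Solving gives d = 89, so the new rate took effect on 31 Mar 2025.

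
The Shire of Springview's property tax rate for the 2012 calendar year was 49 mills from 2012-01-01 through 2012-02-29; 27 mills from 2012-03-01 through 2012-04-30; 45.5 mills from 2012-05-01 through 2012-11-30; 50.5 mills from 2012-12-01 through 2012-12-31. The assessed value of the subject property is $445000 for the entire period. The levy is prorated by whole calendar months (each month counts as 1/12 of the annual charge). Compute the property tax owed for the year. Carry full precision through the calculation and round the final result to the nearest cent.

2012-01-01 to 2012-02-29: 2 months at 49 mills → $445000 × 4.9% × 2/12 = $3634.1667
2012-03-01 to 2012-04-30: 2 months at 27 mills → $445000 × 2.7% × 2/12 = $2002.5000
2012-05-01 to 2012-11-30: 7 months at 45.5 mills → $445000 × 4.55% × 7/12 = $11811.0417
2012-12-01 to 2012-12-31: 1 month at 50.5 mills → $445000 × 5.05% × 1/12 = $1872.7083
Total = $19320.4167

$19320.42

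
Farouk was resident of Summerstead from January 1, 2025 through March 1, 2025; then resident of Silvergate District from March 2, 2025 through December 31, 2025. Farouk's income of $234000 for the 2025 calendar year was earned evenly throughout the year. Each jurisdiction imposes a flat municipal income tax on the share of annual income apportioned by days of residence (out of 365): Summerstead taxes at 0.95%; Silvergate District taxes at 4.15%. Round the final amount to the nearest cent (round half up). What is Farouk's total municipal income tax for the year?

$8480.10

Summerstead, January 1 – March 1, 2025: 60 days → $234000 × 0.95% × 60/365 = $365.4247
Silvergate District, March 2 – December 31, 2025: 305 days → $234000 × 4.15% × 305/365 = $8114.6712
Total = $8480.0959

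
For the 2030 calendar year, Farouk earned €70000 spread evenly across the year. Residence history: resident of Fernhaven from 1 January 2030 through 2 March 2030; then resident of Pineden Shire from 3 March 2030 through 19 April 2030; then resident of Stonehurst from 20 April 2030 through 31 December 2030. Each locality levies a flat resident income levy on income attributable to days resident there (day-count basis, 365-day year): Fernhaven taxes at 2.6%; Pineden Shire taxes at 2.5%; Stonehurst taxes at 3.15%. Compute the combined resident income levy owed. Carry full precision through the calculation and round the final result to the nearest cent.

€2080.82

Fernhaven, 1 January – 2 March 2030: 61 days → €70000 × 2.6% × 61/365 = €304.1644
Pineden Shire, 3 March – 19 April 2030: 48 days → €70000 × 2.5% × 48/365 = €230.1370
Stonehurst, 20 April – 31 December 2030: 256 days → €70000 × 3.15% × 256/365 = €1546.5205
Total = €2080.8219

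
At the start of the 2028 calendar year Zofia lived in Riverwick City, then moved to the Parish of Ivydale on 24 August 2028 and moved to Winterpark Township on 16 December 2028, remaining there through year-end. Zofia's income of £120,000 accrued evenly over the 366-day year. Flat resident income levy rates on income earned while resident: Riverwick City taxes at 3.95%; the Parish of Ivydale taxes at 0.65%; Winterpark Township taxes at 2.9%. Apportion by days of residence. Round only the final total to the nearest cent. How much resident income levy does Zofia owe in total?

Riverwick City, 1 January – 23 August 2028: 236 days → £120,000 × 3.95% × 236/366 = £3,056.3934
The Parish of Ivydale, 24 August – 15 December 2028: 114 days → £120,000 × 0.65% × 114/366 = £242.9508
Winterpark Township, 16 December – 31 December 2028: 16 days → £120,000 × 2.9% × 16/366 = £152.1311
Total = £3,451.4754

£3,451.48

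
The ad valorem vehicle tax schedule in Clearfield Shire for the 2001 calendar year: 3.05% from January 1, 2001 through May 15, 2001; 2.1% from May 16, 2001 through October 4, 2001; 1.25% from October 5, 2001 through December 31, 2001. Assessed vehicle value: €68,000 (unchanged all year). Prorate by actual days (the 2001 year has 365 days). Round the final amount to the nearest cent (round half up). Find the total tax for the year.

January 1 – May 15, 2001: 135 days at 3.05% → €68,000 × 3.05% × 135/365 = €767.0959
May 16 – October 4, 2001: 142 days at 2.1% → €68,000 × 2.1% × 142/365 = €555.5507
October 5 – December 31, 2001: 88 days at 1.25% → €68,000 × 1.25% × 88/365 = €204.9315
Total = €1,527.5781

€1,527.58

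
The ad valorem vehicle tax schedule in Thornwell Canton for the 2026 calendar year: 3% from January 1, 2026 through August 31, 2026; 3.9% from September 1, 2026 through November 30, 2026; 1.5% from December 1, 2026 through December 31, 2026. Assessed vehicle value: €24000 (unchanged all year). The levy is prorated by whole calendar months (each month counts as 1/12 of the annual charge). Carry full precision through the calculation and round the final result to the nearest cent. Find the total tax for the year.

January 1 – August 31, 2026: 8 months at 3% → €24000 × 3% × 8/12 = €480.0000
September 1 – November 30, 2026: 3 months at 3.9% → €24000 × 3.9% × 3/12 = €234.0000
December 1 – December 31, 2026: 1 month at 1.5% → €24000 × 1.5% × 1/12 = €30.0000
Total = €744.0000

€744.00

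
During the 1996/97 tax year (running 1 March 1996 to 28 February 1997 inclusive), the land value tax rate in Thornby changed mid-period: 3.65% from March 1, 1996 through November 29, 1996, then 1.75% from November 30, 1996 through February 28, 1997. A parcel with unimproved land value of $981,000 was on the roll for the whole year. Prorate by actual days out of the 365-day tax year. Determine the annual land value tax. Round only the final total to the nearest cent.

$31,159.52

March 1 – November 29, 1996: 274 days at 3.65% → $981,000 × 3.65% × 274/365 = $26,879.4000
November 30, 1996 – February 28, 1997: 91 days at 1.75% → $981,000 × 1.75% × 91/365 = $4,280.1164
Total = $31,159.5164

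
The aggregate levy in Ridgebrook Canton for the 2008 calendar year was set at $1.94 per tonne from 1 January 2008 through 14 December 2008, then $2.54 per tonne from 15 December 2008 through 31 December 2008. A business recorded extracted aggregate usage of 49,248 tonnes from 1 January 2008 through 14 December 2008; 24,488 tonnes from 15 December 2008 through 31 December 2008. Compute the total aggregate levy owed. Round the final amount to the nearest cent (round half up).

$157,740.64

1 January – 14 December 2008: 49,248 tonnes at $1.94/tonne → $95,541.12
15 December – 31 December 2008: 24,488 tonnes at $2.54/tonne → $62,199.52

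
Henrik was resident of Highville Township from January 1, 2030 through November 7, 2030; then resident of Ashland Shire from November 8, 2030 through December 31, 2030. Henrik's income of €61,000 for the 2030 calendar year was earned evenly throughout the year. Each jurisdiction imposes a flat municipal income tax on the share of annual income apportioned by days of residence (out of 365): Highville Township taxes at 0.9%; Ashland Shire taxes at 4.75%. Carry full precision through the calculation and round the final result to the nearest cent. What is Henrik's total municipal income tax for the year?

€896.45

Highville Township, January 1 – November 7, 2030: 311 days → €61,000 × 0.9% × 311/365 = €467.7781
Ashland Shire, November 8 – December 31, 2030: 54 days → €61,000 × 4.75% × 54/365 = €428.6712
Total = €896.4493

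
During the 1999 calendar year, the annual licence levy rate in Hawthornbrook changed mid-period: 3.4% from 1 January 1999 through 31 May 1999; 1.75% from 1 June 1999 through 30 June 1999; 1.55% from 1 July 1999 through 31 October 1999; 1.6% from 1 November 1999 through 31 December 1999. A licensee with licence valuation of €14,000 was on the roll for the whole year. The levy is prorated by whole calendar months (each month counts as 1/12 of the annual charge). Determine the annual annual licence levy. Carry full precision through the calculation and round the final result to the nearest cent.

1 January – 31 May 1999: 5 months at 3.4% → €14,000 × 3.4% × 5/12 = €198.3333
1 June – 30 June 1999: 1 month at 1.75% → €14,000 × 1.75% × 1/12 = €20.4167
1 July – 31 October 1999: 4 months at 1.55% → €14,000 × 1.55% × 4/12 = €72.3333
1 November – 31 December 1999: 2 months at 1.6% → €14,000 × 1.6% × 2/12 = €37.3333
Total = €328.4167

€328.42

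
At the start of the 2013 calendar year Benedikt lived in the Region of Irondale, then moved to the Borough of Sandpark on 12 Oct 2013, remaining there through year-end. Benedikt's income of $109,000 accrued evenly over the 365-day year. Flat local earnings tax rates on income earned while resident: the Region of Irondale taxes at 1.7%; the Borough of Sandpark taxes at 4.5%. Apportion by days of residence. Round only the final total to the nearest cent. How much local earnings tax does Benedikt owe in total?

The Region of Irondale, 1 Jan – 11 Oct 2013: 284 days → $109,000 × 1.7% × 284/365 = $1,441.7863
The Borough of Sandpark, 12 Oct – 31 Dec 2013: 81 days → $109,000 × 4.5% × 81/365 = $1,088.5068
Total = $2,530.2932

$2,530.29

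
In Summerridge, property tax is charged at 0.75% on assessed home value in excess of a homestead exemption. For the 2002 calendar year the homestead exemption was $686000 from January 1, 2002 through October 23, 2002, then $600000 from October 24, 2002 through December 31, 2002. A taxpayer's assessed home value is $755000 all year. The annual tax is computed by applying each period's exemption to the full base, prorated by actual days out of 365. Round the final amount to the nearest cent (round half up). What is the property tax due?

January 1 – October 23, 2002: 296 days, exemption $686000 → ($755000 − $686000) × 0.75% × 296/365 = $419.6712
October 24 – December 31, 2002: 69 days, exemption $600000 → ($755000 − $600000) × 0.75% × 69/365 = $219.7603
Total = $639.4315

$639.43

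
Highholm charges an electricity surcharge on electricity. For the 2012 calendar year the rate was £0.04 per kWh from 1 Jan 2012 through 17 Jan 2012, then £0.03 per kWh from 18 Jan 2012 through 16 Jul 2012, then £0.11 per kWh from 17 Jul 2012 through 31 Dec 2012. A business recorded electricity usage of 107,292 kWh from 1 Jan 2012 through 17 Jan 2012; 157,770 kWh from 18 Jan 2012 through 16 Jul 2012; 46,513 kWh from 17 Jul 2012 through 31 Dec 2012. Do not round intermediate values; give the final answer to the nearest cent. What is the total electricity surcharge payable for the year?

£14141.21

1 Jan – 17 Jan 2012: 107,292 kWh at £0.04/kWh → £4291.68
18 Jan – 16 Jul 2012: 157,770 kWh at £0.03/kWh → £4733.10
17 Jul – 31 Dec 2012: 46,513 kWh at £0.11/kWh → £5116.43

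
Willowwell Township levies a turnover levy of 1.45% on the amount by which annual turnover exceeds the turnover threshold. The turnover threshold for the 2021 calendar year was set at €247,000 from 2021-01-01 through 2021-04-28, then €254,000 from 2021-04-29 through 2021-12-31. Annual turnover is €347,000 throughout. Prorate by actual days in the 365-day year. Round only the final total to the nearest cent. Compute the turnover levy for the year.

€1,381.31

2021-01-01 to 2021-04-28: 118 days, exemption €247,000 → (€347,000 − €247,000) × 1.45% × 118/365 = €468.7671
2021-04-29 to 2021-12-31: 247 days, exemption €254,000 → (€347,000 − €254,000) × 1.45% × 247/365 = €912.5466
Total = €1,381.3137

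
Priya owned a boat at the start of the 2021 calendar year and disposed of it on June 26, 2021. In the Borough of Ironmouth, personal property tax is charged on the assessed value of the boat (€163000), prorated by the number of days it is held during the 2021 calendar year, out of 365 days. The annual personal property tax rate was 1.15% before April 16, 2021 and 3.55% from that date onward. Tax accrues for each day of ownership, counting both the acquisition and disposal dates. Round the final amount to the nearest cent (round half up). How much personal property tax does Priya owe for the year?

€1680.69

January 1 – April 15, 2021: 105 days at 1.15% → €163000 × 1.15% × 105/365 = €539.2397
April 16 – June 26, 2021: 72 days at 3.55% → €163000 × 3.55% × 72/365 = €1141.4466
Total = €1680.6863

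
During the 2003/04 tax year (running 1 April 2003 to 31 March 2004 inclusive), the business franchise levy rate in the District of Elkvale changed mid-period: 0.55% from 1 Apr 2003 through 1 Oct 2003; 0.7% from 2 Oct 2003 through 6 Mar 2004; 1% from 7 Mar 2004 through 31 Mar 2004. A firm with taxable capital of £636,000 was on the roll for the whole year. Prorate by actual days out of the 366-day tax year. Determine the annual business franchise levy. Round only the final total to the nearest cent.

1 Apr – 1 Oct 2003: 184 days at 0.55% → £636,000 × 0.55% × 184/366 = £1,758.5574
2 Oct 2003 – 6 Mar 2004: 157 days at 0.7% → £636,000 × 0.7% × 157/366 = £1,909.7377
7 Mar – 31 Mar 2004: 25 days at 1% → £636,000 × 1% × 25/366 = £434.4262
Total = £4,102.7213

£4,102.72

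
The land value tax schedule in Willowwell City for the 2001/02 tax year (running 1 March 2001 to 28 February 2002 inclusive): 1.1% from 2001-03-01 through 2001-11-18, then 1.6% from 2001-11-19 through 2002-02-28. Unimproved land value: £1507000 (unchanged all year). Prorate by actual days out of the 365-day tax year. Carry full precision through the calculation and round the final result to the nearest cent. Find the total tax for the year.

£18682.67

2001-03-01 to 2001-11-18: 263 days at 1.1% → £1507000 × 1.1% × 263/365 = £11944.5233
2001-11-19 to 2002-02-28: 102 days at 1.6% → £1507000 × 1.6% × 102/365 = £6738.1479
Total = £18682.6712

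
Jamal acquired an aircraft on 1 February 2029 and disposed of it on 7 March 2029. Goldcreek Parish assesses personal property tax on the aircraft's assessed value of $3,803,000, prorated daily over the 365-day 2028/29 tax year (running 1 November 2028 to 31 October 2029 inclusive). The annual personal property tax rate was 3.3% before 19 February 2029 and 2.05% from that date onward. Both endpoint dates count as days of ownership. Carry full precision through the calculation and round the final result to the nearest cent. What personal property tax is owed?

1 February – 18 February 2029: 18 days at 3.3% → $3,803,000 × 3.3% × 18/365 = $6,188.9918
19 February – 7 March 2029: 17 days at 2.05% → $3,803,000 × 2.05% × 17/365 = $3,631.0836
Total = $9,820.0753

$9,820.08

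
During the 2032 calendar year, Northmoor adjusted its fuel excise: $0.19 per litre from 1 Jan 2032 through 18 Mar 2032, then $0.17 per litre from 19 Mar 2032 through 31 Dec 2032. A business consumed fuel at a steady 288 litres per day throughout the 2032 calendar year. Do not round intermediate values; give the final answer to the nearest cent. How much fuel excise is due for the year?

$18,368.64

1 Jan – 18 Mar 2032: 78 days × 288 litres/day = 22,464 litres at $0.19/litre → $4,268.16
19 Mar – 31 Dec 2032: 288 days × 288 litres/day = 82,944 litres at $0.17/litre → $14,100.48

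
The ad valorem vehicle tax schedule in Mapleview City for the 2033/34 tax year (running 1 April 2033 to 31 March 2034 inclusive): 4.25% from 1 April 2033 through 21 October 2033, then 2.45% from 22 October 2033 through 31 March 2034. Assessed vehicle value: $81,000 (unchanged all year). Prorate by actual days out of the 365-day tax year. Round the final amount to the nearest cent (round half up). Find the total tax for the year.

$2,799.38

1 April – 21 October 2033: 204 days at 4.25% → $81,000 × 4.25% × 204/365 = $1,924.0274
22 October 2033 – 31 March 2034: 161 days at 2.45% → $81,000 × 2.45% × 161/365 = $875.3548
Total = $2,799.3822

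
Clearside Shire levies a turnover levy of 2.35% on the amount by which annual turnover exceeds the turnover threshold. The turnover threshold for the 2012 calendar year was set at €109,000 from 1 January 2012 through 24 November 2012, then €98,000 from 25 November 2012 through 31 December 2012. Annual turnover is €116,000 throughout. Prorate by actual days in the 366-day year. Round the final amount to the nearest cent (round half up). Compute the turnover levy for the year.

€190.63

1 January – 24 November 2012: 329 days, exemption €109,000 → (€116,000 − €109,000) × 2.35% × 329/366 = €147.8702
25 November – 31 December 2012: 37 days, exemption €98,000 → (€116,000 − €98,000) × 2.35% × 37/366 = €42.7623
Total = €190.6325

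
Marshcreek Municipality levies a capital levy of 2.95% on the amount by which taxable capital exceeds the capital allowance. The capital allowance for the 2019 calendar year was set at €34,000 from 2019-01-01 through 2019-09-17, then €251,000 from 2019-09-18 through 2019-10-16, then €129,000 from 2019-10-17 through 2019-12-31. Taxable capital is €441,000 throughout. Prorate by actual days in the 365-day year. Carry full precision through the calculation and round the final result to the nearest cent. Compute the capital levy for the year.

2019-01-01 to 2019-09-17: 260 days, exemption €34,000 → (€441,000 − €34,000) × 2.95% × 260/365 = €8,552.5753
2019-09-18 to 2019-10-16: 29 days, exemption €251,000 → (€441,000 − €251,000) × 2.95% × 29/365 = €445.3288
2019-10-17 to 2019-12-31: 76 days, exemption €129,000 → (€441,000 − €129,000) × 2.95% × 76/365 = €1,916.4493
Total = €10,914.3534

€10,914.35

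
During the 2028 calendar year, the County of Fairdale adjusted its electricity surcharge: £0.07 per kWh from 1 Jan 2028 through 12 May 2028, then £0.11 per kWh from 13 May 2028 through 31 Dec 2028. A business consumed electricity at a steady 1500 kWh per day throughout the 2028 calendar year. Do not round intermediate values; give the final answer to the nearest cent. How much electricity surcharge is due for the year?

1 Jan – 12 May 2028: 133 days × 1500 kWh/day = 199,500 kWh at £0.07/kWh → £13,965.00
13 May – 31 Dec 2028: 233 days × 1500 kWh/day = 349,500 kWh at £0.11/kWh → £38,445.00

£52,410.00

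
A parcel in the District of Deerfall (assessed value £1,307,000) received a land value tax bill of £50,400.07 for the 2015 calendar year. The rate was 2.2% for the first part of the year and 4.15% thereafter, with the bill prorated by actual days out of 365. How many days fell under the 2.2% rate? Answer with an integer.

Let d = days at the first rate; then 365 − d days at the second rate.
£1,307,000 × [2.2%·d + 4.15%·(365−d)] / 365 = £50,400.07
Solving gives d = 55, so the new rate took effect on 25 February 2015.

55 days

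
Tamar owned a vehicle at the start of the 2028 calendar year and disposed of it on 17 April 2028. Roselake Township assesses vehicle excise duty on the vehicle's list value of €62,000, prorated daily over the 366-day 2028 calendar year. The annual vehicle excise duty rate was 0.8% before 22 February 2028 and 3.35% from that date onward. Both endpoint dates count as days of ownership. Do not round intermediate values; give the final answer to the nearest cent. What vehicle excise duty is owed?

€388.26

1 January – 21 February 2028: 52 days at 0.8% → €62,000 × 0.8% × 52/366 = €70.4699
22 February – 17 April 2028: 56 days at 3.35% → €62,000 × 3.35% × 56/366 = €317.7923
Total = €388.2623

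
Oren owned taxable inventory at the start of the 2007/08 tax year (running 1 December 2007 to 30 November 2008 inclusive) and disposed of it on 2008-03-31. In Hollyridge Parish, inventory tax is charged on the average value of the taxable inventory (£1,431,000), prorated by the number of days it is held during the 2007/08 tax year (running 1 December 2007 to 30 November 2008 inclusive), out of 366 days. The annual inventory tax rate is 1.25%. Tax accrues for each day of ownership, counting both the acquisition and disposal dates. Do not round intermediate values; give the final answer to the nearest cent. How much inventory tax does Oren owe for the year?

Days held (2007-12-01 to 2008-03-31): 122 out of 366
Tax = £1,431,000 × 1.25% × 122/366 = £5,962.5000

£5,962.50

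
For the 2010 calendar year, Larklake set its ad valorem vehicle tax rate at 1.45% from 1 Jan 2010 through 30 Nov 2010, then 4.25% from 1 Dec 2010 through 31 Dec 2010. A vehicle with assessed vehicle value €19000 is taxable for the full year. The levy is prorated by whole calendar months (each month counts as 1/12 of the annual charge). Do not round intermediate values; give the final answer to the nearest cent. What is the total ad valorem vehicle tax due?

1 Jan – 30 Nov 2010: 11 months at 1.45% → €19000 × 1.45% × 11/12 = €252.5417
1 Dec – 31 Dec 2010: 1 month at 4.25% → €19000 × 4.25% × 1/12 = €67.2917
Total = €319.8333

€319.83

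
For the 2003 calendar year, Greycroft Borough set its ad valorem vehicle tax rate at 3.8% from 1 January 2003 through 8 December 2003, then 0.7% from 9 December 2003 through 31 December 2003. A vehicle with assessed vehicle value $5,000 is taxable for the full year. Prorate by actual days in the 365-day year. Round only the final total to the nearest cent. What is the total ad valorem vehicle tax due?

$180.23

1 January – 8 December 2003: 342 days at 3.8% → $5,000 × 3.8% × 342/365 = $178.0274
9 December – 31 December 2003: 23 days at 0.7% → $5,000 × 0.7% × 23/365 = $2.2055
Total = $180.2329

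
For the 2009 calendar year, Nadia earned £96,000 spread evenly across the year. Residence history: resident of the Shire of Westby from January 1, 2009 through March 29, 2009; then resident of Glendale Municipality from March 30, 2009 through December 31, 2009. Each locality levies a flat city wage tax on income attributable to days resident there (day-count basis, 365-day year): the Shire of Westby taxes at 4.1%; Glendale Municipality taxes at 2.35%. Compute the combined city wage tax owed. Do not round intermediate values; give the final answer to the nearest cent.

The Shire of Westby, January 1 – March 29, 2009: 88 days → £96,000 × 4.1% × 88/365 = £948.9534
Glendale Municipality, March 30 – December 31, 2009: 277 days → £96,000 × 2.35% × 277/365 = £1,712.0877
Total = £2,661.0411

£2,661.04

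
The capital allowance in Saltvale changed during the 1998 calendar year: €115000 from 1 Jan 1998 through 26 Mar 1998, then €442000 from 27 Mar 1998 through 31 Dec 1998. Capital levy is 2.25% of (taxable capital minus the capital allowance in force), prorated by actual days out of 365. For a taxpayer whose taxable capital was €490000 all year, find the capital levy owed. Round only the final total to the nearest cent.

1 Jan – 26 Mar 1998: 85 days, exemption €115000 → (€490000 − €115000) × 2.25% × 85/365 = €1964.8973
27 Mar – 31 Dec 1998: 280 days, exemption €442000 → (€490000 − €442000) × 2.25% × 280/365 = €828.4932
Total = €2793.3904

€2793.39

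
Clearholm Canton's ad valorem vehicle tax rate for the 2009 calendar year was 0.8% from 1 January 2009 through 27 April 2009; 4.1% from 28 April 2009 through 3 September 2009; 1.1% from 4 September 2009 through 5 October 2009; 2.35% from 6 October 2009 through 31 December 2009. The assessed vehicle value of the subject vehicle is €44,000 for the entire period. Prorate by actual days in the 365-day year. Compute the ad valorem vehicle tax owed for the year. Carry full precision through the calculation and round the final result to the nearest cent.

€1,039.30

1 January – 27 April 2009: 117 days at 0.8% → €44,000 × 0.8% × 117/365 = €112.8329
28 April – 3 September 2009: 129 days at 4.1% → €44,000 × 4.1% × 129/365 = €637.5781
4 September – 5 October 2009: 32 days at 1.1% → €44,000 × 1.1% × 32/365 = €42.4329
6 October – 31 December 2009: 87 days at 2.35% → €44,000 × 2.35% × 87/365 = €246.4603
Total = €1,039.3041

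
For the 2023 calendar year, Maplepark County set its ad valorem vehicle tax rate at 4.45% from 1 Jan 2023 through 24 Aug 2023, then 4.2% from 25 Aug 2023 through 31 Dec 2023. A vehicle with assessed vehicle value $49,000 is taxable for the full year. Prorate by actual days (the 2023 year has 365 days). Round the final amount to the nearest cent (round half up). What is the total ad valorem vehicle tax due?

$2,137.21

1 Jan – 24 Aug 2023: 236 days at 4.45% → $49,000 × 4.45% × 236/365 = $1,409.8575
25 Aug – 31 Dec 2023: 129 days at 4.2% → $49,000 × 4.2% × 129/365 = $727.3479
Total = $2,137.2055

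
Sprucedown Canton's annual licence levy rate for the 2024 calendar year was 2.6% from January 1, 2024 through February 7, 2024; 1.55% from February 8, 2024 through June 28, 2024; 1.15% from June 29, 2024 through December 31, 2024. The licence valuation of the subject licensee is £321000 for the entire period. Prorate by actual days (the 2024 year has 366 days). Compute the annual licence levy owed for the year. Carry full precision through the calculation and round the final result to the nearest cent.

£4672.92

January 1 – February 7, 2024: 38 days at 2.6% → £321000 × 2.6% × 38/366 = £866.5246
February 8 – June 28, 2024: 142 days at 1.55% → £321000 × 1.55% × 142/366 = £1930.3852
June 29 – December 31, 2024: 186 days at 1.15% → £321000 × 1.15% × 186/366 = £1876.0082
Total = £4672.9180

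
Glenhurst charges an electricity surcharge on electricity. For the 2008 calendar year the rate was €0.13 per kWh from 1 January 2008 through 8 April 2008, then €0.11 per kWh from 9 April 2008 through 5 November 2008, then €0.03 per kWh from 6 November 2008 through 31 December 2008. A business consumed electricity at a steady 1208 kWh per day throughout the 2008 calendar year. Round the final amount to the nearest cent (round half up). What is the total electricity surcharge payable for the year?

1 January – 8 April 2008: 99 days × 1208 kWh/day = 119,592 kWh at €0.13/kWh → €15,546.96
9 April – 5 November 2008: 211 days × 1208 kWh/day = 254,888 kWh at €0.11/kWh → €28,037.68
6 November – 31 December 2008: 56 days × 1208 kWh/day = 67,648 kWh at €0.03/kWh → €2,029.44

€45,614.08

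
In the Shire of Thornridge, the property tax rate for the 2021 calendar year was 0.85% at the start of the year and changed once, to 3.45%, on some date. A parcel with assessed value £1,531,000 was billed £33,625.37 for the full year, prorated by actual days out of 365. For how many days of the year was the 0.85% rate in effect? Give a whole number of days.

Let d = days at the first rate; then 365 − d days at the second rate.
£1,531,000 × [0.85%·d + 3.45%·(365−d)] / 365 = £33,625.37
Solving gives d = 176, so the new rate took effect on 26 June 2021.

176 days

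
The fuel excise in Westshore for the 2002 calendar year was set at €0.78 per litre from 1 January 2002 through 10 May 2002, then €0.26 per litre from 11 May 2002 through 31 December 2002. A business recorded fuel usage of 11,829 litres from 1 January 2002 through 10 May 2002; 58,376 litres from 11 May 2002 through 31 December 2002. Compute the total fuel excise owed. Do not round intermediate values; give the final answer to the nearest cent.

1 January – 10 May 2002: 11,829 litres at €0.78/litre → €9,226.62
11 May – 31 December 2002: 58,376 litres at €0.26/litre → €15,177.76

€24,404.38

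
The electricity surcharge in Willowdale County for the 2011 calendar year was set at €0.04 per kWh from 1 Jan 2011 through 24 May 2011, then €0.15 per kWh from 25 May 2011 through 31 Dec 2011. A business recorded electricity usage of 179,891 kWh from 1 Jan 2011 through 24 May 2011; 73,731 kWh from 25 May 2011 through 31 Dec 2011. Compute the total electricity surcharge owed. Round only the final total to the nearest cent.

1 Jan – 24 May 2011: 179,891 kWh at €0.04/kWh → €7,195.64
25 May – 31 Dec 2011: 73,731 kWh at €0.15/kWh → €11,059.65

€18,255.29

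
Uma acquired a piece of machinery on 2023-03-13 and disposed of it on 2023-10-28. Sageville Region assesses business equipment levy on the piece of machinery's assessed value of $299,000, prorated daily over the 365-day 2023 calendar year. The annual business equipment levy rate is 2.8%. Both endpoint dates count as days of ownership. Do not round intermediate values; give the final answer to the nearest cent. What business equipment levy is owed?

Days held (2023-03-13 to 2023-10-28): 230 out of 365
Tax = $299,000 × 2.8% × 230/365 = $5,275.5068

$5,275.51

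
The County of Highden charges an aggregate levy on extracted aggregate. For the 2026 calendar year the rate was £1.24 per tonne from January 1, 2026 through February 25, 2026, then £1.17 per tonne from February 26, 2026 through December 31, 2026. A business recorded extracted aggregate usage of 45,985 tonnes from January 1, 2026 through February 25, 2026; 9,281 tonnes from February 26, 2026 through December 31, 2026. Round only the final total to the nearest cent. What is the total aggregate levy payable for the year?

£67,880.17

January 1 – February 25, 2026: 45,985 tonnes at £1.24/tonne → £57,021.40
February 26 – December 31, 2026: 9,281 tonnes at £1.17/tonne → £10,858.77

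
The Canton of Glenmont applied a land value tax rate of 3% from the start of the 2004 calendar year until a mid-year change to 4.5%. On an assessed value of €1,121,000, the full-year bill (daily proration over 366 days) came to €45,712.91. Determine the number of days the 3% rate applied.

103 days

Let d = days at the first rate; then 366 − d days at the second rate.
€1,121,000 × [3%·d + 4.5%·(366−d)] / 366 = €45,712.91
Solving gives d = 103, so the new rate took effect on 13 April 2004.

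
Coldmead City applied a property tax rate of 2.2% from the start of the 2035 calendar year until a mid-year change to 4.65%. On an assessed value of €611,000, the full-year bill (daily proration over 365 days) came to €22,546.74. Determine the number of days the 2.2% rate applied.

Let d = days at the first rate; then 365 − d days at the second rate.
€611,000 × [2.2%·d + 4.65%·(365−d)] / 365 = €22,546.74
Solving gives d = 143, so the new rate took effect on 24 May 2035.

143 days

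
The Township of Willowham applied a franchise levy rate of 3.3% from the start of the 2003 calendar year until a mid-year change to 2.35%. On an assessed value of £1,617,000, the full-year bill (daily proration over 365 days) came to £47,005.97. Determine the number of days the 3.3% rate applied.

Let d = days at the first rate; then 365 − d days at the second rate.
£1,617,000 × [3.3%·d + 2.35%·(365−d)] / 365 = £47,005.97
Solving gives d = 214, so the new rate took effect on August 3, 2003.

214 days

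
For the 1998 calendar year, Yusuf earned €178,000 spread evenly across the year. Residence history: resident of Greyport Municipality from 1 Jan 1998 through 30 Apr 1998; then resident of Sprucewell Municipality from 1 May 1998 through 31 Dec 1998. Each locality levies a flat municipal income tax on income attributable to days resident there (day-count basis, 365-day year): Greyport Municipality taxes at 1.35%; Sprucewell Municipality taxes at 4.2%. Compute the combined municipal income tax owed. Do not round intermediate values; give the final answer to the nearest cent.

Greyport Municipality, 1 Jan – 30 Apr 1998: 120 days → €178,000 × 1.35% × 120/365 = €790.0274
Sprucewell Municipality, 1 May – 31 Dec 1998: 245 days → €178,000 × 4.2% × 245/365 = €5,018.1370
Total = €5,808.1644

€5,808.16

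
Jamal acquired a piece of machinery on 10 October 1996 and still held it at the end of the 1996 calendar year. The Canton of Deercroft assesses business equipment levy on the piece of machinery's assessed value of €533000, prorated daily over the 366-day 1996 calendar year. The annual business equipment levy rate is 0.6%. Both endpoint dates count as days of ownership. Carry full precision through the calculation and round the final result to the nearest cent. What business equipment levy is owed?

€725.23

Days held (10 October – 31 December 1996): 83 out of 366
Tax = €533000 × 0.6% × 83/366 = €725.2295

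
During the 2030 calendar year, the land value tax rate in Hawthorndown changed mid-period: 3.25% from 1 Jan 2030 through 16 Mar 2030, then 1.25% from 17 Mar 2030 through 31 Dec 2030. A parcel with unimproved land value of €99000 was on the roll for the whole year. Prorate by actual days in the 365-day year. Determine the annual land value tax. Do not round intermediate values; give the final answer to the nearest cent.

€1644.35

1 Jan – 16 Mar 2030: 75 days at 3.25% → €99000 × 3.25% × 75/365 = €661.1301
17 Mar – 31 Dec 2030: 290 days at 1.25% → €99000 × 1.25% × 290/365 = €983.2192
Total = €1644.3493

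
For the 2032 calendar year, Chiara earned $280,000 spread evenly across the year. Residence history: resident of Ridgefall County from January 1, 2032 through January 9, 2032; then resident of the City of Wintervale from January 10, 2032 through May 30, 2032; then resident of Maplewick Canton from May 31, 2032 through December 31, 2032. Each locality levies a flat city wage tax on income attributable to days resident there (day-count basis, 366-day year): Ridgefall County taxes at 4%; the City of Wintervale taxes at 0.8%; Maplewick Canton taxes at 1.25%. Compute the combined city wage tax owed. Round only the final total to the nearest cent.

$3,200.49

Ridgefall County, January 1 – January 9, 2032: 9 days → $280,000 × 4% × 9/366 = $275.4098
The City of Wintervale, January 10 – May 30, 2032: 142 days → $280,000 × 0.8% × 142/366 = $869.0710
Maplewick Canton, May 31 – December 31, 2032: 215 days → $280,000 × 1.25% × 215/366 = $2,056.0109
Total = $3,200.4918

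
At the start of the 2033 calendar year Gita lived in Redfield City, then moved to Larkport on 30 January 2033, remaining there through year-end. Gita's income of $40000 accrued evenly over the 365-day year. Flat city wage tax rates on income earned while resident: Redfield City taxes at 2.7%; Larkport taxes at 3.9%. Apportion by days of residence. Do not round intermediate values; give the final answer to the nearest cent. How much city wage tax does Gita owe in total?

$1521.86

Redfield City, 1 January – 29 January 2033: 29 days → $40000 × 2.7% × 29/365 = $85.8082
Larkport, 30 January – 31 December 2033: 336 days → $40000 × 3.9% × 336/365 = $1436.0548
Total = $1521.8630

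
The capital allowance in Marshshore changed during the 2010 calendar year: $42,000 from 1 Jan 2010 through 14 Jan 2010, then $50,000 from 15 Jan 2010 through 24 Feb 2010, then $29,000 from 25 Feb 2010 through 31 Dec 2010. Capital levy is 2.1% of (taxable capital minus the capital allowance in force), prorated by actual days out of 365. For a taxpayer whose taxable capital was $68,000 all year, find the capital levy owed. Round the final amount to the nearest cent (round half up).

$758.99

1 Jan – 14 Jan 2010: 14 days, exemption $42,000 → ($68,000 − $42,000) × 2.1% × 14/365 = $20.9425
15 Jan – 24 Feb 2010: 41 days, exemption $50,000 → ($68,000 − $50,000) × 2.1% × 41/365 = $42.4603
25 Feb – 31 Dec 2010: 310 days, exemption $29,000 → ($68,000 − $29,000) × 2.1% × 310/365 = $695.5890
Total = $758.9918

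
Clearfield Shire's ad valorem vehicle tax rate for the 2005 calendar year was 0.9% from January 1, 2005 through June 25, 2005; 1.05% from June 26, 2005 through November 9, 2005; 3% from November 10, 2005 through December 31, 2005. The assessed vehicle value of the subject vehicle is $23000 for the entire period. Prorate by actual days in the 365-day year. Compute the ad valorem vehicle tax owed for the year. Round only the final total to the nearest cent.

$288.76

January 1 – June 25, 2005: 176 days at 0.9% → $23000 × 0.9% × 176/365 = $99.8137
June 26 – November 9, 2005: 137 days at 1.05% → $23000 × 1.05% × 137/365 = $90.6452
November 10 – December 31, 2005: 52 days at 3% → $23000 × 3% × 52/365 = $98.3014
Total = $288.7603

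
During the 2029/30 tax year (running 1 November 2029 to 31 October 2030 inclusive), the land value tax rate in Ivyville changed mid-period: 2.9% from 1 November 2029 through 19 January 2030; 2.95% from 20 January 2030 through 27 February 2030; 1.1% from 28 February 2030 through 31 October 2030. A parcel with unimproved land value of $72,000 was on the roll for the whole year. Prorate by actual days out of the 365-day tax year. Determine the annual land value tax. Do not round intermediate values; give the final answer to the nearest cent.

1 November 2029 – 19 January 2030: 80 days at 2.9% → $72,000 × 2.9% × 80/365 = $457.6438
20 January – 27 February 2030: 39 days at 2.95% → $72,000 × 2.95% × 39/365 = $226.9479
28 February – 31 October 2030: 246 days at 1.1% → $72,000 × 1.1% × 246/365 = $533.7863
Total = $1,218.3781

$1,218.38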